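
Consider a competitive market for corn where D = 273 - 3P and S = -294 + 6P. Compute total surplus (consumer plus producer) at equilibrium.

Total surplus = 1764

Equilibrium: 273 - 3P = -294 + 6P gives P* = 63, Q* = 84.
Demand choke price: P = 91; supply starts at P = 49.
CS = ½(91 − 63)(84) = 1176; PS = ½(63 − 49)(84) = 588.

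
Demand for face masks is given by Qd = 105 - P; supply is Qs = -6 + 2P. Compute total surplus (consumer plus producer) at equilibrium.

Equilibrium: 105 - P = -6 + 2P gives P* = 37, Q* = 68.
Demand choke price: P = 105; supply starts at P = 3.
CS = ½(105 − 37)(68) = 2312; PS = ½(37 − 3)(68) = 1156.

Total surplus = 3468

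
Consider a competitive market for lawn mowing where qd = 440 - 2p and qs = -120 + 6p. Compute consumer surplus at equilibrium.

Consumer surplus = 22500

Equilibrium: 440 - 2p = -120 + 6p gives p* = 70, q* = 300.
Demand choke price (qd = 0): p = 220.
CS = ½(220 − 70)(300) = 22500.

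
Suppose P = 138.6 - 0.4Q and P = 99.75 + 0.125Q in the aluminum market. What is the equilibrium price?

Set the two price expressions equal: 138.6 - 0.4Q = 99.75 + 0.125Q.
38.85 = 0.525Q, so Q* = 74.
P* = 138.6 − (0.4)(74) = 109.

P* = 109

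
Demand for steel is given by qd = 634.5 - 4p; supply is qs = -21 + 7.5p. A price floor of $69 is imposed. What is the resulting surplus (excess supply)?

Surplus = 138

Equilibrium price would be p* = 57, so the floor at 69 binds.
At p = 69: qd = 358.5, qs = 496.5.
Surplus = 496.5 − 358.5 = 138.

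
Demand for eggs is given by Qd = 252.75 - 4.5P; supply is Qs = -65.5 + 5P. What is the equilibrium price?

P* = 33.5

Set Qd = Qs: 252.75 - 4.5P = -65.5 + 5P.
318.25 = 9.5P, so P* = 33.5.
Q* = 252.75 − 4.5(33.5) = 102.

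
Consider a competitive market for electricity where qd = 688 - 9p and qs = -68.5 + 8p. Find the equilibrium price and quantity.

Set qd = qs: 688 - 9p = -68.5 + 8p.
756.5 = 17p, so p* = 44.5.
q* = 688 − 9(44.5) = 287.5.

p* = 44.5, q* = 287.5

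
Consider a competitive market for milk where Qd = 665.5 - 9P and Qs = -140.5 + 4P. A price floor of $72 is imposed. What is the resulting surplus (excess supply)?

Surplus = 130

Equilibrium price would be P* = 62, so the floor at 72 binds.
At P = 72: Qd = 17.5, Qs = 147.5.
Surplus = 147.5 − 17.5 = 130.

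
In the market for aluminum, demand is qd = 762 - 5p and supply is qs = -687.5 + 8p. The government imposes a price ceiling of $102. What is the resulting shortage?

Equilibrium price would be p* = 111.5, so the ceiling at 102 binds.
At p = 102: qd = 762 − 5(102) = 252, qs = -687.5 + 8(102) = 128.5.
Shortage = 252 − 128.5 = 123.5.

Shortage = 123.5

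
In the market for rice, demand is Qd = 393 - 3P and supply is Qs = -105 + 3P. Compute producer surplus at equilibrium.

Producer surplus = 3456

Equilibrium: 393 - 3P = -105 + 3P gives P* = 83, Q* = 144.
Supply starts at P = 35 (where Qs = 0).
PS = ½(83 − 35)(144) = 3456.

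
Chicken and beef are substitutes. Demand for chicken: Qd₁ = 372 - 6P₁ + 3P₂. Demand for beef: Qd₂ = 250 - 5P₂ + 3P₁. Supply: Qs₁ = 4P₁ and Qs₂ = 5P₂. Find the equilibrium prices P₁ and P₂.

Market 1: 372 - 6P₁ + 3P₂ = 4P₁ → 10P₁ - 3P₂ = 372.
Market 2: 10P₂ - 3P₁ = 250.
Eliminating P₂: 10×(1) + 3×(2) gives 91P₁ = 4470, so P₁ = 4470/91.
Back-substitute into (2): P₂ = (250 + 3×4470/91) / 10 = 3616/91.

P₁ = 4470/91, P₂ = 3616/91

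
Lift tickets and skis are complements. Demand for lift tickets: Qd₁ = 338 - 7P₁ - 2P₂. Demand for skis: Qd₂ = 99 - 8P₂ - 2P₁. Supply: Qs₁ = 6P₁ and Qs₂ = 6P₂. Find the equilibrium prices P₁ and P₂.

Market 1: 338 - 7P₁ - 2P₂ = 6P₁ → 13P₁ + 2P₂ = 338.
Market 2: 14P₂ + 2P₁ = 99.
Eliminating P₂: 14×(1) − 2×(2) gives 178P₁ = 4534, so P₁ = 2267/89.
Back-substitute into (2): P₂ = (99 − 2×2267/89) / 14 = 611/178.

P₁ = 2267/89, P₂ = 611/178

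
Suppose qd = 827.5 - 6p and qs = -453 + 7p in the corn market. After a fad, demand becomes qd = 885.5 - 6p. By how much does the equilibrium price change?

Original equilibrium: p* = 98.5, q* = 236.5.
New equilibrium: 885.5 - 6p = -453 + 7p, so 1338.5 = 13p and p' = 2677/26; q' = 885.5 − 6(2677/26) = 6961/26.
Change in price: 2677/26 − 98.5 = 58/13.

Δp = 58/13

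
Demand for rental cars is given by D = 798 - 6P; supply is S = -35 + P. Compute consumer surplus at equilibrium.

Equilibrium: 798 - 6P = -35 + P gives P* = 119, Q* = 84.
Demand choke price (D = 0): P = 133.
CS = ½(133 − 119)(84) = 588.

Consumer surplus = 588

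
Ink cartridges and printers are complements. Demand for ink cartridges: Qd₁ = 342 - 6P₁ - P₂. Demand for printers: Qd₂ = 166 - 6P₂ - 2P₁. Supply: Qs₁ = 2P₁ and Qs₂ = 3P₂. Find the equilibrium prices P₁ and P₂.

P₁ = 41.6, P₂ = 9.2

Market 1: 342 - 6P₁ - P₂ = 2P₁ → 8P₁ + P₂ = 342.
Market 2: 9P₂ + 2P₁ = 166.
Eliminating P₂: 9×(1) − 1×(2) gives 70P₁ = 2912, so P₁ = 41.6.
Back-substitute into (2): P₂ = (166 − 2×41.6) / 9 = 9.2.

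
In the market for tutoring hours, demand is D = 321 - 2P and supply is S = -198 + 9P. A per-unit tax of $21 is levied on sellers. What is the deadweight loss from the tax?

Pre-tax equilibrium: P* = 519/11, Q* = 2493/11.
Tax on sellers shifts supply to S = -198 + 9(P − 21) = -387 + 9P.
321 - 2P = -387 + 9P gives buyer price Pb = 708/11; sellers receive Ps = 708/11 − 21 = 477/11.
New quantity: Q = 321 − 2(708/11) = 2115/11.
DWL = ½ × 21 × (2493/11 − 2115/11) = 3969/11.

Deadweight loss = 3969/11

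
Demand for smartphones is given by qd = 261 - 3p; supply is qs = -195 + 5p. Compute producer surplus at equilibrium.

Equilibrium: 261 - 3p = -195 + 5p gives p* = 57, q* = 90.
Supply starts at p = 39 (where qs = 0).
PS = ½(57 − 39)(90) = 810.

Producer surplus = 810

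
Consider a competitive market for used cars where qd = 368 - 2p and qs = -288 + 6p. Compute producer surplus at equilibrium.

Producer surplus = 3468

Equilibrium: 368 - 2p = -288 + 6p gives p* = 82, q* = 204.
Supply starts at p = 48 (where qs = 0).
PS = ½(82 − 48)(204) = 3468.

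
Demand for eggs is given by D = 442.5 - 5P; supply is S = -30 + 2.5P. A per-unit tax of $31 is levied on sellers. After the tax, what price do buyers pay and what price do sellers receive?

Pre-tax equilibrium: P* = 63, Q* = 127.5.
Tax on sellers shifts supply to S = -30 + 2.5(P − 31) = -107.5 + 2.5P.
442.5 - 5P = -107.5 + 2.5P gives buyer price Pb = 220/3; sellers receive Ps = 220/3 − 31 = 127/3.
New quantity: Q = 442.5 − 5(220/3) = 455/6.

Buyers pay 220/3, sellers receive 127/3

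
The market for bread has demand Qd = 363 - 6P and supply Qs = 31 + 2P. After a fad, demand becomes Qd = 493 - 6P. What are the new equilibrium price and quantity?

P' = 57.75, Q' = 146.5

Original equilibrium: P* = 41.5, Q* = 114.
New equilibrium: 493 - 6P = 31 + 2P, so 462 = 8P and P' = 57.75; Q' = 493 − 6(57.75) = 146.5.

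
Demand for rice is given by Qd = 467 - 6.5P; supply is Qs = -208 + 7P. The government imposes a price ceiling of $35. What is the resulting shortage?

Shortage = 202.5

Equilibrium price would be P* = 50, so the ceiling at 35 binds.
At P = 35: Qd = 467 − 6.5(35) = 239.5, Qs = -208 + 7(35) = 37.
Shortage = 239.5 − 37 = 202.5.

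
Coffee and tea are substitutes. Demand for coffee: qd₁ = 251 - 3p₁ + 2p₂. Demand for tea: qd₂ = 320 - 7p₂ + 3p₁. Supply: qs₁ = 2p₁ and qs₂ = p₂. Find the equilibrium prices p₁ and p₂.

p₁ = 1324/17, p₂ = 2353/34

Market 1: 251 - 3p₁ + 2p₂ = 2p₁ → 5p₁ - 2p₂ = 251.
Market 2: 8p₂ - 3p₁ = 320.
Eliminating p₂: 8×(1) + 2×(2) gives 34p₁ = 2648, so p₁ = 1324/17.
Back-substitute into (2): p₂ = (320 + 3×1324/17) / 8 = 2353/34.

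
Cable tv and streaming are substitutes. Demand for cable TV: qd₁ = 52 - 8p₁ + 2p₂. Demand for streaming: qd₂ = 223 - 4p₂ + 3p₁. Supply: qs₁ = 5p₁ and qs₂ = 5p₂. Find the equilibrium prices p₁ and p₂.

p₁ = 914/111, p₂ = 3055/111

Market 1: 52 - 8p₁ + 2p₂ = 5p₁ → 13p₁ - 2p₂ = 52.
Market 2: 9p₂ - 3p₁ = 223.
Eliminating p₂: 9×(1) + 2×(2) gives 111p₁ = 914, so p₁ = 914/111.
Back-substitute into (2): p₂ = (223 + 3×914/111) / 9 = 3055/111.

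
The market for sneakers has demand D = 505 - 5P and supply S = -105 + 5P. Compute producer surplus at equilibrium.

Equilibrium: 505 - 5P = -105 + 5P gives P* = 61, Q* = 200.
Supply starts at P = 21 (where S = 0).
PS = ½(61 − 21)(200) = 4000.

Producer surplus = 4000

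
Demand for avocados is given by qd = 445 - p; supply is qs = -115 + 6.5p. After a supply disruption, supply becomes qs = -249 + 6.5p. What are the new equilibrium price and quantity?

p' = 1388/15, q' = 5287/15

Original equilibrium: p* = 224/3, q* = 1111/3.
New equilibrium: 445 - p = -249 + 6.5p, so 694 = 7.5p and p' = 1388/15; q' = 445 − 1(1388/15) = 5287/15.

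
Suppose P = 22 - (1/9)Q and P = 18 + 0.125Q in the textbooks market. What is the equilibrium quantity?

Q* = 288/17

Set the two price expressions equal: 22 - (1/9)Q = 18 + 0.125Q.
4 = (17/72)Q, so Q* = 288/17.
P* = 22 − (1/9)(288/17) = 342/17.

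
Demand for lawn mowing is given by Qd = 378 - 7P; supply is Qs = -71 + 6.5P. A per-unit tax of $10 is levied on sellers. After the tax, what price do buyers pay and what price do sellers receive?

Pre-tax equilibrium: P* = 898/27, Q* = 3920/27.
Tax on sellers shifts supply to Qs = -71 + 6.5(P − 10) = -136 + 6.5P.
378 - 7P = -136 + 6.5P gives buyer price Pb = 1028/27; sellers receive Ps = 1028/27 − 10 = 758/27.
New quantity: Q = 378 − 7(1028/27) = 3010/27.

Buyers pay 1028/27, sellers receive 758/27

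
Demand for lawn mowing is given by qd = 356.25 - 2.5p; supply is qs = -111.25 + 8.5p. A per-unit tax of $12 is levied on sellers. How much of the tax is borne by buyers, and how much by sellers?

Pre-tax equilibrium: p* = 42.5, q* = 250.
Tax on sellers shifts supply to qs = -111.25 + 8.5(p − 12) = -213.25 + 8.5p.
356.25 - 2.5p = -213.25 + 8.5p gives buyer price pb = 1139/22; sellers receive ps = 1139/22 − 12 = 875/22.
New quantity: q = 356.25 − 2.5(1139/22) = 2495/11.
Buyer burden = 1139/22 − 42.5 = 102/11; seller burden = 42.5 − 875/22 = 30/11.

Buyers bear 102/11, sellers bear 30/11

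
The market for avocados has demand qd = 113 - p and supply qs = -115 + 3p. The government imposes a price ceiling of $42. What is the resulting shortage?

Shortage = 60

Equilibrium price would be p* = 57, so the ceiling at 42 binds.
At p = 42: qd = 113 − 1(42) = 71, qs = -115 + 3(42) = 11.
Shortage = 71 − 11 = 60.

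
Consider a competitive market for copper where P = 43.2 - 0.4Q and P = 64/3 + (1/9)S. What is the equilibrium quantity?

Set the two price expressions equal: 43.2 - 0.4Q = 64/3 + (1/9)Q.
328/15 = (23/45)Q, so Q* = 984/23.
P* = 43.2 − (0.4)(984/23) = 600/23.

Q* = 984/23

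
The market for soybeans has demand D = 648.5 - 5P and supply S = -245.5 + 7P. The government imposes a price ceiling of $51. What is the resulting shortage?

Shortage = 282

Equilibrium price would be P* = 74.5, so the ceiling at 51 binds.
At P = 51: D = 648.5 − 5(51) = 393.5, S = -245.5 + 7(51) = 111.5.
Shortage = 393.5 − 111.5 = 282.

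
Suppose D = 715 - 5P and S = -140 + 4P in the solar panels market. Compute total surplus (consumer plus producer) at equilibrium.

Equilibrium: 715 - 5P = -140 + 4P gives P* = 95, Q* = 240.
Demand choke price: P = 143; supply starts at P = 35.
CS = ½(143 − 95)(240) = 5760; PS = ½(95 − 35)(240) = 7200.

Total surplus = 12960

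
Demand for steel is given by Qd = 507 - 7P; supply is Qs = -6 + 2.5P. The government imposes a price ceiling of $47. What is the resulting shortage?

Shortage = 66.5

Equilibrium price would be P* = 54, so the ceiling at 47 binds.
At P = 47: Qd = 507 − 7(47) = 178, Qs = -6 + 2.5(47) = 111.5.
Shortage = 178 − 111.5 = 66.5.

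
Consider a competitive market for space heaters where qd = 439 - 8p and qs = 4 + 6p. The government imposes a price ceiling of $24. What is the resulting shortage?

Equilibrium price would be p* = 435/14, so the ceiling at 24 binds.
At p = 24: qd = 439 − 8(24) = 247, qs = 4 + 6(24) = 148.
Shortage = 247 − 148 = 99.

Shortage = 99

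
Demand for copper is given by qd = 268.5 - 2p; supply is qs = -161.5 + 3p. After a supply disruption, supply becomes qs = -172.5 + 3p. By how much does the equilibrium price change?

Original equilibrium: p* = 86, q* = 96.5.
New equilibrium: 268.5 - 2p = -172.5 + 3p, so 441 = 5p and p' = 88.2; q' = 268.5 − 2(88.2) = 92.1.
Change in price: 88.2 − 86 = 2.2.

Δp = 2.2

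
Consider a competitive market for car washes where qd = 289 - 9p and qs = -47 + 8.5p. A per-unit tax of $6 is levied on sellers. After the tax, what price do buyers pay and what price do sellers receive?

Buyers pay 774/35, sellers receive 564/35

Pre-tax equilibrium: p* = 19.2, q* = 116.2.
Tax on sellers shifts supply to qs = -47 + 8.5(p − 6) = -98 + 8.5p.
289 - 9p = -98 + 8.5p gives buyer price pb = 774/35; sellers receive ps = 774/35 − 6 = 564/35.
New quantity: q = 289 − 9(774/35) = 3149/35.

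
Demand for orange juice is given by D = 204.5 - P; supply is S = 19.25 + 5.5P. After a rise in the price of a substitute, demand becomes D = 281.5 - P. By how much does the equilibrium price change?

Original equilibrium: P* = 28.5, Q* = 176.
New equilibrium: 281.5 - P = 19.25 + 5.5P, so 262.25 = 6.5P and P' = 1049/26; Q' = 281.5 − 1(1049/26) = 3135/13.
Change in price: 1049/26 − 28.5 = 154/13.

ΔP = 154/13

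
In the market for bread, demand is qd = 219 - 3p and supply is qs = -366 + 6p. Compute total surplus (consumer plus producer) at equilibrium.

Total surplus = 144

Equilibrium: 219 - 3p = -366 + 6p gives p* = 65, q* = 24.
Demand choke price: p = 73; supply starts at p = 61.
CS = ½(73 − 65)(24) = 96; PS = ½(65 − 61)(24) = 48.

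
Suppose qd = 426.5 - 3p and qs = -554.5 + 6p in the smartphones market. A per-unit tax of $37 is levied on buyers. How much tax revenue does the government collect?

Tax revenue = 943.5

Pre-tax equilibrium: p* = 109, q* = 99.5.
Tax on buyers shifts demand to qd = 426.5 − 3(p + 37) = 315.5 - 3p.
315.5 - 3p = -554.5 + 6p gives seller price ps = 290/3; buyers pay pb = 290/3 + 37 = 401/3.
New quantity: q = 426.5 − 3(401/3) = 25.5.
Revenue = 37 × 25.5 = 943.5.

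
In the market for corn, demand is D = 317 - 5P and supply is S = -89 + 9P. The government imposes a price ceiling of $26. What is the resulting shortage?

Shortage = 42

Equilibrium price would be P* = 29, so the ceiling at 26 binds.
At P = 26: D = 317 − 5(26) = 187, S = -89 + 9(26) = 145.
Shortage = 187 − 145 = 42.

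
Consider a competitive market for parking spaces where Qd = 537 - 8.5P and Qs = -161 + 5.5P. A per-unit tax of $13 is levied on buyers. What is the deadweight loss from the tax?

Deadweight loss = 31603/112

Pre-tax equilibrium: P* = 349/7, Q* = 1585/14.
Tax on buyers shifts demand to Qd = 537 − 8.5(P + 13) = 426.5 - 8.5P.
426.5 - 8.5P = -161 + 5.5P gives seller price Ps = 1175/28; buyers pay Pb = 1175/28 + 13 = 1539/28.
New quantity: Q = 537 − 8.5(1539/28) = 3909/56.
DWL = ½ × 13 × (1585/14 − 3909/56) = 31603/112.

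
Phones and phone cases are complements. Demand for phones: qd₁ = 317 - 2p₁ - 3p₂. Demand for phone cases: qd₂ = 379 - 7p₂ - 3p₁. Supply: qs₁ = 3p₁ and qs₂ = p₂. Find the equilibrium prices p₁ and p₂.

p₁ = 1399/31, p₂ = 944/31

Market 1: 317 - 2p₁ - 3p₂ = 3p₁ → 5p₁ + 3p₂ = 317.
Market 2: 8p₂ + 3p₁ = 379.
Eliminating p₂: 8×(1) − 3×(2) gives 31p₁ = 1399, so p₁ = 1399/31.
Back-substitute into (2): p₂ = (379 − 3×1399/31) / 8 = 944/31.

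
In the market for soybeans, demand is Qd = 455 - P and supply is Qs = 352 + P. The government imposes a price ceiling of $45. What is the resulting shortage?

Equilibrium price would be P* = 51.5, so the ceiling at 45 binds.
At P = 45: Qd = 455 − 1(45) = 410, Qs = 352 + 1(45) = 397.
Shortage = 410 − 397 = 13.

Shortage = 13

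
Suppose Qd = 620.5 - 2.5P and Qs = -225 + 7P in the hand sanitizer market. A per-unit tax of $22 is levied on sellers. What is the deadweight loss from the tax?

Pre-tax equilibrium: P* = 89, Q* = 398.
Tax on sellers shifts supply to Qs = -225 + 7(P − 22) = -379 + 7P.
620.5 - 2.5P = -379 + 7P gives buyer price Pb = 1999/19; sellers receive Ps = 1999/19 − 22 = 1581/19.
New quantity: Q = 620.5 − 2.5(1999/19) = 6792/19.
DWL = ½ × 22 × (398 − 6792/19) = 8470/19.

Deadweight loss = 8470/19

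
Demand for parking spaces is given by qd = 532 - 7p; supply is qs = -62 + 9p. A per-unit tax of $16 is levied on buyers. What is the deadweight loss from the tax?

Pre-tax equilibrium: p* = 37.125, q* = 272.125.
Tax on buyers shifts demand to qd = 532 − 7(p + 16) = 420 - 7p.
420 - 7p = -62 + 9p gives seller price ps = 30.125; buyers pay pb = 30.125 + 16 = 46.125.
New quantity: q = 532 − 7(46.125) = 209.125.
DWL = ½ × 16 × (272.125 − 209.125) = 504.

Deadweight loss = 504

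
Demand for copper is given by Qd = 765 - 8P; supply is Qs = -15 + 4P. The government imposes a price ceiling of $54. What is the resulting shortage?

Equilibrium price would be P* = 65, so the ceiling at 54 binds.
At P = 54: Qd = 765 − 8(54) = 333, Qs = -15 + 4(54) = 201.
Shortage = 333 − 201 = 132.

Shortage = 132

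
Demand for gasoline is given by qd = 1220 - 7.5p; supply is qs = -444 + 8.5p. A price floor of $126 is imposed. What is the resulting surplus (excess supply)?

Surplus = 352

Equilibrium price would be p* = 104, so the floor at 126 binds.
At p = 126: qd = 275, qs = 627.
Surplus = 627 − 275 = 352.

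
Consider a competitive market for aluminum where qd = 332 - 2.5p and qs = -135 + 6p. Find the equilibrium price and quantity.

Set qd = qs: 332 - 2.5p = -135 + 6p.
467 = 8.5p, so p* = 934/17.
q* = 332 − 2.5(934/17) = 3309/17.

p* = 934/17, q* = 3309/17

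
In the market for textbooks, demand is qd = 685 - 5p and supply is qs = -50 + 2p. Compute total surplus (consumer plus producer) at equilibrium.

Total surplus = 8960

Equilibrium: 685 - 5p = -50 + 2p gives p* = 105, q* = 160.
Demand choke price: p = 137; supply starts at p = 25.
CS = ½(137 − 105)(160) = 2560; PS = ½(105 − 25)(160) = 6400.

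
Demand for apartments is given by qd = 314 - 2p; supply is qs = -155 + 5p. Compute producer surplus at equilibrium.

Equilibrium: 314 - 2p = -155 + 5p gives p* = 67, q* = 180.
Supply starts at p = 31 (where qs = 0).
PS = ½(67 − 31)(180) = 3240.

Producer surplus = 3240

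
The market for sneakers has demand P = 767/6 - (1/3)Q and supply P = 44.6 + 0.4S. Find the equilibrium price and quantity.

Set the two price expressions equal: 767/6 - (1/3)Q = 44.6 + 0.4Q.
2497/30 = (11/15)Q, so Q* = 113.5.
P* = 767/6 − (1/3)(113.5) = 90.

P* = 90, Q* = 113.5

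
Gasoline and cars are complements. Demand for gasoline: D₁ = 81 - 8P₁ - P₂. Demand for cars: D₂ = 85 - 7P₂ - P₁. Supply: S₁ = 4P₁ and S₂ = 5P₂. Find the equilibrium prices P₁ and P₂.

P₁ = 887/143, P₂ = 939/143

Market 1: 81 - 8P₁ - P₂ = 4P₁ → 12P₁ + P₂ = 81.
Market 2: 12P₂ + P₁ = 85.
Eliminating P₂: 12×(1) − 1×(2) gives 143P₁ = 887, so P₁ = 887/143.
Back-substitute into (2): P₂ = (85 − 1×887/143) / 12 = 939/143.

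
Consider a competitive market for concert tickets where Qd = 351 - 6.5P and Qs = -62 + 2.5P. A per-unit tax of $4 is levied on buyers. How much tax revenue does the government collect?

Pre-tax equilibrium: P* = 413/9, Q* = 949/18.
Tax on buyers shifts demand to Qd = 351 − 6.5(P + 4) = 325 - 6.5P.
325 - 6.5P = -62 + 2.5P gives seller price Ps = 43; buyers pay Pb = 43 + 4 = 47.
New quantity: Q = 351 − 6.5(47) = 45.5.
Revenue = 4 × 45.5 = 182.

Tax revenue = 182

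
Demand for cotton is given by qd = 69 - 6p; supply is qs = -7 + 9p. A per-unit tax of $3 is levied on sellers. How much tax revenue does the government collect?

Pre-tax equilibrium: p* = 76/15, q* = 38.6.
Tax on sellers shifts supply to qs = -7 + 9(p − 3) = -34 + 9p.
69 - 6p = -34 + 9p gives buyer price pb = 103/15; sellers receive ps = 103/15 − 3 = 58/15.
New quantity: q = 69 − 6(103/15) = 27.8.
Revenue = 3 × 27.8 = 83.4.

Tax revenue = 83.4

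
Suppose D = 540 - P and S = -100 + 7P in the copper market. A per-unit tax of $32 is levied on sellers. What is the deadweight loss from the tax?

Pre-tax equilibrium: P* = 80, Q* = 460.
Tax on sellers shifts supply to S = -100 + 7(P − 32) = -324 + 7P.
540 - P = -324 + 7P gives buyer price Pb = 108; sellers receive Ps = 108 − 32 = 76.
New quantity: Q = 540 − 1(108) = 432.
DWL = ½ × 32 × (460 − 432) = 448.

Deadweight loss = 448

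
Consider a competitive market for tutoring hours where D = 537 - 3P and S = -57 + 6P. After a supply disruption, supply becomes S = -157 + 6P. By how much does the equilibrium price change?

ΔP = 100/9

Original equilibrium: P* = 66, Q* = 339.
New equilibrium: 537 - 3P = -157 + 6P, so 694 = 9P and P' = 694/9; Q' = 537 − 3(694/9) = 917/3.
Change in price: 694/9 − 66 = 100/9.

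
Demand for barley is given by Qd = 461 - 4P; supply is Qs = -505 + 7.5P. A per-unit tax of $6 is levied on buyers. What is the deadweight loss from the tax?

Pre-tax equilibrium: P* = 84, Q* = 125.
Tax on buyers shifts demand to Qd = 461 − 4(P + 6) = 437 - 4P.
437 - 4P = -505 + 7.5P gives seller price Ps = 1884/23; buyers pay Pb = 1884/23 + 6 = 2022/23.
New quantity: Q = 461 − 4(2022/23) = 2515/23.
DWL = ½ × 6 × (125 − 2515/23) = 1080/23.

Deadweight loss = 1080/23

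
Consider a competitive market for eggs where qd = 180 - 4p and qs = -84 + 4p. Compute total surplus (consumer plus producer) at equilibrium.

Total surplus = 576

Equilibrium: 180 - 4p = -84 + 4p gives p* = 33, q* = 48.
Demand choke price: p = 45; supply starts at p = 21.
CS = ½(45 − 33)(48) = 288; PS = ½(33 − 21)(48) = 288.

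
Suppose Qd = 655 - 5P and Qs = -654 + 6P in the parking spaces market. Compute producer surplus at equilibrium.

Equilibrium: 655 - 5P = -654 + 6P gives P* = 119, Q* = 60.
Supply starts at P = 109 (where Qs = 0).
PS = ½(119 − 109)(60) = 300.

Producer surplus = 300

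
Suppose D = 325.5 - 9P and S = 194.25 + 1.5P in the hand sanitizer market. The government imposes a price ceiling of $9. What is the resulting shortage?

Equilibrium price would be P* = 12.5, so the ceiling at 9 binds.
At P = 9: D = 325.5 − 9(9) = 244.5, S = 194.25 + 1.5(9) = 207.75.
Shortage = 244.5 − 207.75 = 36.75.

Shortage = 36.75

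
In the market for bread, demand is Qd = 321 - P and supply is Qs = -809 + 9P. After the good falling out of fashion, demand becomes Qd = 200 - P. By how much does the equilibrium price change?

Original equilibrium: P* = 113, Q* = 208.
New equilibrium: 200 - P = -809 + 9P, so 1009 = 10P and P' = 100.9; Q' = 200 − 1(100.9) = 99.1.
Change in price: 100.9 − 113 = -12.1.

ΔP = -12.1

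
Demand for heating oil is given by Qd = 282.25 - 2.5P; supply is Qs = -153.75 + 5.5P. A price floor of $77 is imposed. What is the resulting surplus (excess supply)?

Surplus = 180

Equilibrium price would be P* = 54.5, so the floor at 77 binds.
At P = 77: Qd = 89.75, Qs = 269.75.
Surplus = 269.75 − 89.75 = 180.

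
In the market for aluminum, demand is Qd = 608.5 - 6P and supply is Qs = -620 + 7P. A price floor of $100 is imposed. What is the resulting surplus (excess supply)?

Surplus = 71.5

Equilibrium price would be P* = 94.5, so the floor at 100 binds.
At P = 100: Qd = 8.5, Qs = 80.
Surplus = 80 − 8.5 = 71.5.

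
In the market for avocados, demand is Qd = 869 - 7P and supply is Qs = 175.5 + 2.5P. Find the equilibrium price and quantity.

Set Qd = Qs: 869 - 7P = 175.5 + 2.5P.
693.5 = 9.5P, so P* = 73.
Q* = 869 − 7(73) = 358.

P* = 73, Q* = 358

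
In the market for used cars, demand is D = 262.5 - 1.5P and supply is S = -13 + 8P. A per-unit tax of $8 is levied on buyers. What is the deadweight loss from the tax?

Deadweight loss = 768/19

Pre-tax equilibrium: P* = 29, Q* = 219.
Tax on buyers shifts demand to D = 262.5 − 1.5(P + 8) = 250.5 - 1.5P.
250.5 - 1.5P = -13 + 8P gives seller price Ps = 527/19; buyers pay Pb = 527/19 + 8 = 679/19.
New quantity: Q = 262.5 − 1.5(679/19) = 3969/19.
DWL = ½ × 8 × (219 − 3969/19) = 768/19.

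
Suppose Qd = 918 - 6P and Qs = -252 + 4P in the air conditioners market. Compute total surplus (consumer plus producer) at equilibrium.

Total surplus = 9720

Equilibrium: 918 - 6P = -252 + 4P gives P* = 117, Q* = 216.
Demand choke price: P = 153; supply starts at P = 63.
CS = ½(153 − 117)(216) = 3888; PS = ½(117 − 63)(216) = 5832.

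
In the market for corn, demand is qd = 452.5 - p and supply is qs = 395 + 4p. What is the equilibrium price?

Set qd = qs: 452.5 - p = 395 + 4p.
57.5 = 5p, so p* = 11.5.
q* = 452.5 − 1(11.5) = 441.

p* = 11.5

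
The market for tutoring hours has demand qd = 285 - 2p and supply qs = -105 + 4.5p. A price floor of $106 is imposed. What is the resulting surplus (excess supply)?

Surplus = 299

Equilibrium price would be p* = 60, so the floor at 106 binds.
At p = 106: qd = 73, qs = 372.
Surplus = 372 − 73 = 299.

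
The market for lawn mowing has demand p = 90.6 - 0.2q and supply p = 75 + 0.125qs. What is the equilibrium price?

p* = 81

Set the two price expressions equal: 90.6 - 0.2q = 75 + 0.125q.
15.6 = 0.325q, so q* = 48.
p* = 90.6 − (0.2)(48) = 81.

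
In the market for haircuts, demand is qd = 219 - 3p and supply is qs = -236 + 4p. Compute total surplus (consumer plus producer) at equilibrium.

Total surplus = 168

Equilibrium: 219 - 3p = -236 + 4p gives p* = 65, q* = 24.
Demand choke price: p = 73; supply starts at p = 59.
CS = ½(73 − 65)(24) = 96; PS = ½(65 − 59)(24) = 72.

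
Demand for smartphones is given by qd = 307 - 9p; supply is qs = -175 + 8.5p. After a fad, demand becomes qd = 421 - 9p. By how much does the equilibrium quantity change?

Original equilibrium: p* = 964/35, q* = 2069/35.
New equilibrium: 421 - 9p = -175 + 8.5p, so 596 = 17.5p and p' = 1192/35; q' = 421 − 9(1192/35) = 4007/35.
Change in quantity: 4007/35 − 2069/35 = 1938/35.

Δq = 1938/35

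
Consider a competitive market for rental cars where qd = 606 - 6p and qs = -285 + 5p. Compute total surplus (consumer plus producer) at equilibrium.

Total surplus = 2640

Equilibrium: 606 - 6p = -285 + 5p gives p* = 81, q* = 120.
Demand choke price: p = 101; supply starts at p = 57.
CS = ½(101 − 81)(120) = 1200; PS = ½(81 − 57)(120) = 1440.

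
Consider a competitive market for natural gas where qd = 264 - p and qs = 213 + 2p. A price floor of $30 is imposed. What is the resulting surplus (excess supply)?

Equilibrium price would be p* = 17, so the floor at 30 binds.
At p = 30: qd = 234, qs = 273.
Surplus = 273 − 234 = 39.

Surplus = 39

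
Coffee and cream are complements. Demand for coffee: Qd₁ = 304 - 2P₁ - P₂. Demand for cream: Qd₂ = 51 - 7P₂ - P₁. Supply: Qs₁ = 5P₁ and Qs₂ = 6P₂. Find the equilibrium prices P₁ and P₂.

P₁ = 3901/90, P₂ = 53/90

Market 1: 304 - 2P₁ - P₂ = 5P₁ → 7P₁ + P₂ = 304.
Market 2: 13P₂ + P₁ = 51.
Eliminating P₂: 13×(1) − 1×(2) gives 90P₁ = 3901, so P₁ = 3901/90.
Back-substitute into (2): P₂ = (51 − 1×3901/90) / 13 = 53/90.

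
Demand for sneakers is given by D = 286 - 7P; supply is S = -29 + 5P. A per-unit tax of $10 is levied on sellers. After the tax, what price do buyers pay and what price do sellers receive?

Buyers pay 365/12, sellers receive 245/12

Pre-tax equilibrium: P* = 26.25, Q* = 102.25.
Tax on sellers shifts supply to S = -29 + 5(P − 10) = -79 + 5P.
286 - 7P = -79 + 5P gives buyer price Pb = 365/12; sellers receive Ps = 365/12 − 10 = 245/12.
New quantity: Q = 286 − 7(365/12) = 877/12.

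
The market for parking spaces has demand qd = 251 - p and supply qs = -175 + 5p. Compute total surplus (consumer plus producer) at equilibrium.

Equilibrium: 251 - p = -175 + 5p gives p* = 71, q* = 180.
Demand choke price: p = 251; supply starts at p = 35.
CS = ½(251 − 71)(180) = 16200; PS = ½(71 − 35)(180) = 3240.

Total surplus = 19440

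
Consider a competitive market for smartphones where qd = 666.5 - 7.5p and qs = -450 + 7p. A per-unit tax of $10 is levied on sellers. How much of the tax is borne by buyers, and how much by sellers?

Pre-tax equilibrium: p* = 77, q* = 89.
Tax on sellers shifts supply to qs = -450 + 7(p − 10) = -520 + 7p.
666.5 - 7.5p = -520 + 7p gives buyer price pb = 2373/29; sellers receive ps = 2373/29 − 10 = 2083/29.
New quantity: q = 666.5 − 7.5(2373/29) = 1531/29.
Buyer burden = 2373/29 − 77 = 140/29; seller burden = 77 − 2083/29 = 150/29.

Buyers bear 140/29, sellers bear 150/29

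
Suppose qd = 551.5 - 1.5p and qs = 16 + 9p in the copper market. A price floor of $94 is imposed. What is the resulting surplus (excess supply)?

Surplus = 451.5

Equilibrium price would be p* = 51, so the floor at 94 binds.
At p = 94: qd = 410.5, qs = 862.
Surplus = 862 − 410.5 = 451.5.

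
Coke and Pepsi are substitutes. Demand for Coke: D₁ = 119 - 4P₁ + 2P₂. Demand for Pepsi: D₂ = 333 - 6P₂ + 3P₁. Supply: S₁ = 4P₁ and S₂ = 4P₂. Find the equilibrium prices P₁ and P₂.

P₁ = 928/37, P₂ = 3021/74

Market 1: 119 - 4P₁ + 2P₂ = 4P₁ → 8P₁ - 2P₂ = 119.
Market 2: 10P₂ - 3P₁ = 333.
Eliminating P₂: 10×(1) + 2×(2) gives 74P₁ = 1856, so P₁ = 928/37.
Back-substitute into (2): P₂ = (333 + 3×928/37) / 10 = 3021/74.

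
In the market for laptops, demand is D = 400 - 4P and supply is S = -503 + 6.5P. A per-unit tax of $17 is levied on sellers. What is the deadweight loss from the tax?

Pre-tax equilibrium: P* = 86, Q* = 56.
Tax on sellers shifts supply to S = -503 + 6.5(P − 17) = -613.5 + 6.5P.
400 - 4P = -613.5 + 6.5P gives buyer price Pb = 2027/21; sellers receive Ps = 2027/21 − 17 = 1670/21.
New quantity: Q = 400 − 4(2027/21) = 292/21.
DWL = ½ × 17 × (56 − 292/21) = 7514/21.

Deadweight loss = 7514/21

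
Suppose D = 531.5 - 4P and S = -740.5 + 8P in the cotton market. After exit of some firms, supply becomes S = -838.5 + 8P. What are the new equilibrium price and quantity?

Original equilibrium: P* = 106, Q* = 107.5.
New equilibrium: 531.5 - 4P = -838.5 + 8P, so 1370 = 12P and P' = 685/6; Q' = 531.5 − 4(685/6) = 449/6.

P' = 685/6, Q' = 449/6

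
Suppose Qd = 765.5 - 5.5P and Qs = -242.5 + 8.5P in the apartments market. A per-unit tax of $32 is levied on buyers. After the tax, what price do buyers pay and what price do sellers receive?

Buyers pay 640/7, sellers receive 416/7

Pre-tax equilibrium: P* = 72, Q* = 369.5.
Tax on buyers shifts demand to Qd = 765.5 − 5.5(P + 32) = 589.5 - 5.5P.
589.5 - 5.5P = -242.5 + 8.5P gives seller price Ps = 416/7; buyers pay Pb = 416/7 + 32 = 640/7.
New quantity: Q = 765.5 − 5.5(640/7) = 3677/14.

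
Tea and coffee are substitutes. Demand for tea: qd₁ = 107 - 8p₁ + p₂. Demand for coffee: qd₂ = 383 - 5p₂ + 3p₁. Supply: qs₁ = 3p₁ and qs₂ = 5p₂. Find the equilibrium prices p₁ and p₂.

p₁ = 1453/107, p₂ = 4534/107

Market 1: 107 - 8p₁ + p₂ = 3p₁ → 11p₁ - p₂ = 107.
Market 2: 10p₂ - 3p₁ = 383.
Eliminating p₂: 10×(1) + 1×(2) gives 107p₁ = 1453, so p₁ = 1453/107.
Back-substitute into (2): p₂ = (383 + 3×1453/107) / 10 = 4534/107.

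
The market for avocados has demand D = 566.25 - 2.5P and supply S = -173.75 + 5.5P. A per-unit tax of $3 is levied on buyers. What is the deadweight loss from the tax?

Deadweight loss = 7.734375

Pre-tax equilibrium: P* = 92.5, Q* = 335.
Tax on buyers shifts demand to D = 566.25 − 2.5(P + 3) = 558.75 - 2.5P.
558.75 - 2.5P = -173.75 + 5.5P gives seller price Ps = 91.5625; buyers pay Pb = 91.5625 + 3 = 94.5625.
New quantity: Q = 566.25 − 2.5(94.5625) = 329.84375.
DWL = ½ × 3 × (335 − 329.84375) = 7.734375.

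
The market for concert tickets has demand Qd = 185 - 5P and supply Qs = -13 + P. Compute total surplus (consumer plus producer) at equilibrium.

Total surplus = 240

Equilibrium: 185 - 5P = -13 + P gives P* = 33, Q* = 20.
Demand choke price: P = 37; supply starts at P = 13.
CS = ½(37 − 33)(20) = 40; PS = ½(33 − 13)(20) = 200.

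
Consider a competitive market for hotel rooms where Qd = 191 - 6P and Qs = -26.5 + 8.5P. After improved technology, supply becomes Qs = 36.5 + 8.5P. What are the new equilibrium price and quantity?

P' = 309/29, Q' = 3685/29

Original equilibrium: P* = 15, Q* = 101.
New equilibrium: 191 - 6P = 36.5 + 8.5P, so 154.5 = 14.5P and P' = 309/29; Q' = 191 − 6(309/29) = 3685/29.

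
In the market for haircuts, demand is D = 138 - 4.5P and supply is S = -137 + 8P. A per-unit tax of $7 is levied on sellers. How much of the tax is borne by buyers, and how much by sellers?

Buyers bear $4.48, sellers bear $2.52

Pre-tax equilibrium: P* = 22, Q* = 39.
Tax on sellers shifts supply to S = -137 + 8(P − 7) = -193 + 8P.
138 - 4.5P = -193 + 8P gives buyer price Pb = 26.48; sellers receive Ps = 26.48 − 7 = 19.48.
New quantity: Q = 138 − 4.5(26.48) = 18.84.
Buyer burden = 26.48 − 22 = 4.48; seller burden = 22 − 19.48 = 2.52.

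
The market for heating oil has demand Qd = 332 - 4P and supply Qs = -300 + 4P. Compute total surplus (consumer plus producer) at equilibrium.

Equilibrium: 332 - 4P = -300 + 4P gives P* = 79, Q* = 16.
Demand choke price: P = 83; supply starts at P = 75.
CS = ½(83 − 79)(16) = 32; PS = ½(79 − 75)(16) = 32.

Total surplus = 64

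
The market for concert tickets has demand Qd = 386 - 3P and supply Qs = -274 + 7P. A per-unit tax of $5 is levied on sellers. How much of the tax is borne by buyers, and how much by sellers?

Buyers bear $3.5, sellers bear $1.5

Pre-tax equilibrium: P* = 66, Q* = 188.
Tax on sellers shifts supply to Qs = -274 + 7(P − 5) = -309 + 7P.
386 - 3P = -309 + 7P gives buyer price Pb = 69.5; sellers receive Ps = 69.5 − 5 = 64.5.
New quantity: Q = 386 − 3(69.5) = 177.5.
Buyer burden = 69.5 − 66 = 3.5; seller burden = 66 − 64.5 = 1.5.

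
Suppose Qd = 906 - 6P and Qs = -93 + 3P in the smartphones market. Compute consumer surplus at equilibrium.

Consumer surplus = 4800

Equilibrium: 906 - 6P = -93 + 3P gives P* = 111, Q* = 240.
Demand choke price (Qd = 0): P = 151.
CS = ½(151 − 111)(240) = 4800.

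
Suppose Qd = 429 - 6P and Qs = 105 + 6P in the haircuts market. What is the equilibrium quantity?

Q* = 267

Set Qd = Qs: 429 - 6P = 105 + 6P.
324 = 12P, so P* = 27.
Q* = 429 − 6(27) = 267.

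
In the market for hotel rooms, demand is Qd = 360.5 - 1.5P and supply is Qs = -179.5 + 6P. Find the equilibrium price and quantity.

P* = 72, Q* = 252.5

Set Qd = Qs: 360.5 - 1.5P = -179.5 + 6P.
540 = 7.5P, so P* = 72.
Q* = 360.5 − 1.5(72) = 252.5.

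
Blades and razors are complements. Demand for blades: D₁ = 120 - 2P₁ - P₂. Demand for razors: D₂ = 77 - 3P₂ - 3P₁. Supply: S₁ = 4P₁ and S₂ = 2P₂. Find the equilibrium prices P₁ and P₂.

P₁ = 523/27, P₂ = 34/9

Market 1: 120 - 2P₁ - P₂ = 4P₁ → 6P₁ + P₂ = 120.
Market 2: 5P₂ + 3P₁ = 77.
Eliminating P₂: 5×(1) − 1×(2) gives 27P₁ = 523, so P₁ = 523/27.
Back-substitute into (2): P₂ = (77 − 3×523/27) / 5 = 34/9.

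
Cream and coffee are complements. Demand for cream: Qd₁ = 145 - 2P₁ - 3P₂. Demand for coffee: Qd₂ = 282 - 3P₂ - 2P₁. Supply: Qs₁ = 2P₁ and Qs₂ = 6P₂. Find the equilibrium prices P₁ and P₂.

Market 1: 145 - 2P₁ - 3P₂ = 2P₁ → 4P₁ + 3P₂ = 145.
Market 2: 9P₂ + 2P₁ = 282.
Eliminating P₂: 9×(1) − 3×(2) gives 30P₁ = 459, so P₁ = 15.3.
Back-substitute into (2): P₂ = (282 − 2×15.3) / 9 = 419/15.

P₁ = 15.3, P₂ = 419/15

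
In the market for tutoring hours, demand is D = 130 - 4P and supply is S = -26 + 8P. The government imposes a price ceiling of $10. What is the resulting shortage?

Shortage = 36

Equilibrium price would be P* = 13, so the ceiling at 10 binds.
At P = 10: D = 130 − 4(10) = 90, S = -26 + 8(10) = 54.
Shortage = 90 − 54 = 36.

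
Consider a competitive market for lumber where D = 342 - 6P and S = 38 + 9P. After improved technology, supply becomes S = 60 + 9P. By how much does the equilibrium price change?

Original equilibrium: P* = 304/15, Q* = 220.4.
New equilibrium: 342 - 6P = 60 + 9P, so 282 = 15P and P' = 18.8; Q' = 342 − 6(18.8) = 229.2.
Change in price: 18.8 − 304/15 = -22/15.

ΔP = -22/15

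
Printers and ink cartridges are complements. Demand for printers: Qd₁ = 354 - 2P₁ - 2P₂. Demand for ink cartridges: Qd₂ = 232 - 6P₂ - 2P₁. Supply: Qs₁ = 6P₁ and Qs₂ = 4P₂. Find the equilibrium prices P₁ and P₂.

P₁ = 769/19, P₂ = 287/19

Market 1: 354 - 2P₁ - 2P₂ = 6P₁ → 8P₁ + 2P₂ = 354.
Market 2: 10P₂ + 2P₁ = 232.
Eliminating P₂: 10×(1) − 2×(2) gives 76P₁ = 3076, so P₁ = 769/19.
Back-substitute into (2): P₂ = (232 − 2×769/19) / 10 = 287/19.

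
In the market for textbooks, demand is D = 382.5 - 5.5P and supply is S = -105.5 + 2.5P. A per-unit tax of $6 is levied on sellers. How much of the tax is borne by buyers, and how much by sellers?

Pre-tax equilibrium: P* = 61, Q* = 47.
Tax on sellers shifts supply to S = -105.5 + 2.5(P − 6) = -120.5 + 2.5P.
382.5 - 5.5P = -120.5 + 2.5P gives buyer price Pb = 62.875; sellers receive Ps = 62.875 − 6 = 56.875.
New quantity: Q = 382.5 − 5.5(62.875) = 36.6875.
Buyer burden = 62.875 − 61 = 1.875; seller burden = 61 − 56.875 = 4.125.

Buyers bear $1.875, sellers bear $4.125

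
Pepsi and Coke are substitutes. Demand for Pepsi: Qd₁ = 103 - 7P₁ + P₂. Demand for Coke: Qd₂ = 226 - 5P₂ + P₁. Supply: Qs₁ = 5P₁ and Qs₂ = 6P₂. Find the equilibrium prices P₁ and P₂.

P₁ = 1359/131, P₂ = 2815/131

Market 1: 103 - 7P₁ + P₂ = 5P₁ → 12P₁ - P₂ = 103.
Market 2: 11P₂ - P₁ = 226.
Eliminating P₂: 11×(1) + 1×(2) gives 131P₁ = 1359, so P₁ = 1359/131.
Back-substitute into (2): P₂ = (226 + 1×1359/131) / 11 = 2815/131.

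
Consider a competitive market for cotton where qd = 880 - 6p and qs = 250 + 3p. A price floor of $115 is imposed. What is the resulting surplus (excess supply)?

Equilibrium price would be p* = 70, so the floor at 115 binds.
At p = 115: qd = 190, qs = 595.
Surplus = 595 − 190 = 405.

Surplus = 405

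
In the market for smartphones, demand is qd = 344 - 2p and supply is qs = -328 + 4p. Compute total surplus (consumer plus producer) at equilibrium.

Total surplus = 5400

Equilibrium: 344 - 2p = -328 + 4p gives p* = 112, q* = 120.
Demand choke price: p = 172; supply starts at p = 82.
CS = ½(172 − 112)(120) = 3600; PS = ½(112 − 82)(120) = 1800.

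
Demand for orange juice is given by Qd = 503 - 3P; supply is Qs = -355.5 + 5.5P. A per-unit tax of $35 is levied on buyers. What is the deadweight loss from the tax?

Deadweight loss = 40425/34

Pre-tax equilibrium: P* = 101, Q* = 200.
Tax on buyers shifts demand to Qd = 503 − 3(P + 35) = 398 - 3P.
398 - 3P = -355.5 + 5.5P gives seller price Ps = 1507/17; buyers pay Pb = 1507/17 + 35 = 2102/17.
New quantity: Q = 503 − 3(2102/17) = 2245/17.
DWL = ½ × 35 × (200 − 2245/17) = 40425/34.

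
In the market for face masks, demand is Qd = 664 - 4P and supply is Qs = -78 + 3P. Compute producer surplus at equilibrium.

Producer surplus = 9600

Equilibrium: 664 - 4P = -78 + 3P gives P* = 106, Q* = 240.
Supply starts at P = 26 (where Qs = 0).
PS = ½(106 − 26)(240) = 9600.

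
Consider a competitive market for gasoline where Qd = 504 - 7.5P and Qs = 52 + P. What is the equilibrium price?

P* = 904/17

Set Qd = Qs: 504 - 7.5P = 52 + P.
452 = 8.5P, so P* = 904/17.
Q* = 504 − 7.5(904/17) = 1788/17.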